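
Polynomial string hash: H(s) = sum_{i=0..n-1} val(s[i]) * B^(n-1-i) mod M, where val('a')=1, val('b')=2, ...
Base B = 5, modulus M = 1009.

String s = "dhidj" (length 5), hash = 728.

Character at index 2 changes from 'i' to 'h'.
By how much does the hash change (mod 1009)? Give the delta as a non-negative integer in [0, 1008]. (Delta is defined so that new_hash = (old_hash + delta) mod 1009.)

Delta formula: (val(new) - val(old)) * B^(n-1-k) mod M
  val('h') - val('i') = 8 - 9 = -1
  B^(n-1-k) = 5^2 mod 1009 = 25
  Delta = -1 * 25 mod 1009 = 984

Answer: 984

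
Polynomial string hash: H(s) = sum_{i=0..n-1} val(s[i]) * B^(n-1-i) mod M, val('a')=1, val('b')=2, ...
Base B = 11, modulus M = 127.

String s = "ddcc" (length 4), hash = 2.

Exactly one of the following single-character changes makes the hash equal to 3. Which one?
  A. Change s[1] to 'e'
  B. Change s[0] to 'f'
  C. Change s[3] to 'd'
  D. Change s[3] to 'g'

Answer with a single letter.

Answer: C

Derivation:
Option A: s[1]='d'->'e', delta=(5-4)*11^2 mod 127 = 121, hash=2+121 mod 127 = 123
Option B: s[0]='d'->'f', delta=(6-4)*11^3 mod 127 = 122, hash=2+122 mod 127 = 124
Option C: s[3]='c'->'d', delta=(4-3)*11^0 mod 127 = 1, hash=2+1 mod 127 = 3 <-- target
Option D: s[3]='c'->'g', delta=(7-3)*11^0 mod 127 = 4, hash=2+4 mod 127 = 6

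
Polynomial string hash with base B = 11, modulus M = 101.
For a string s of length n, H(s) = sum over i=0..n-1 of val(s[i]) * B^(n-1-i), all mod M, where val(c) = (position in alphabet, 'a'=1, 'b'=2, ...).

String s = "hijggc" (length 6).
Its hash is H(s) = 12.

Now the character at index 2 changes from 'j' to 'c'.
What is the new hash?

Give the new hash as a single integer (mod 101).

Answer: 88

Derivation:
val('j') = 10, val('c') = 3
Position k = 2, exponent = n-1-k = 3
B^3 mod M = 11^3 mod 101 = 18
Delta = (3 - 10) * 18 mod 101 = 76
New hash = (12 + 76) mod 101 = 88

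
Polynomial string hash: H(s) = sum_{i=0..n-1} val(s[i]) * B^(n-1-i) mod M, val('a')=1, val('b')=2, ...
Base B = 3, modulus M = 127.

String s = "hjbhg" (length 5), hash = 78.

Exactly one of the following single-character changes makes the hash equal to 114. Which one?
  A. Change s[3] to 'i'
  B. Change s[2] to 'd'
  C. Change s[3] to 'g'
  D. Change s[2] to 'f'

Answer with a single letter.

Option A: s[3]='h'->'i', delta=(9-8)*3^1 mod 127 = 3, hash=78+3 mod 127 = 81
Option B: s[2]='b'->'d', delta=(4-2)*3^2 mod 127 = 18, hash=78+18 mod 127 = 96
Option C: s[3]='h'->'g', delta=(7-8)*3^1 mod 127 = 124, hash=78+124 mod 127 = 75
Option D: s[2]='b'->'f', delta=(6-2)*3^2 mod 127 = 36, hash=78+36 mod 127 = 114 <-- target

Answer: D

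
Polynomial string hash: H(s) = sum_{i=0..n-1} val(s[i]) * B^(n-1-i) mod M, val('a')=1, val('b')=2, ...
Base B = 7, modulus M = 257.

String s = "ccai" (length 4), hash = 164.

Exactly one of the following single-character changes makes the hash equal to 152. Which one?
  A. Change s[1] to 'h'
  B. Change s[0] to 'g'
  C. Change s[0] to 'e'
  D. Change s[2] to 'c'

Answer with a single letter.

Option A: s[1]='c'->'h', delta=(8-3)*7^2 mod 257 = 245, hash=164+245 mod 257 = 152 <-- target
Option B: s[0]='c'->'g', delta=(7-3)*7^3 mod 257 = 87, hash=164+87 mod 257 = 251
Option C: s[0]='c'->'e', delta=(5-3)*7^3 mod 257 = 172, hash=164+172 mod 257 = 79
Option D: s[2]='a'->'c', delta=(3-1)*7^1 mod 257 = 14, hash=164+14 mod 257 = 178

Answer: A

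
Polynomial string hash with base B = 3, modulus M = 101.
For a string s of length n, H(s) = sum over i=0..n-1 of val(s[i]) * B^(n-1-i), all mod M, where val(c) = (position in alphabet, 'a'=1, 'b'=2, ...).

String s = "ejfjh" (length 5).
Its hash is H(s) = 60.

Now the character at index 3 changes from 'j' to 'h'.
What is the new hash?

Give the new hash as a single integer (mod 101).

Answer: 54

Derivation:
val('j') = 10, val('h') = 8
Position k = 3, exponent = n-1-k = 1
B^1 mod M = 3^1 mod 101 = 3
Delta = (8 - 10) * 3 mod 101 = 95
New hash = (60 + 95) mod 101 = 54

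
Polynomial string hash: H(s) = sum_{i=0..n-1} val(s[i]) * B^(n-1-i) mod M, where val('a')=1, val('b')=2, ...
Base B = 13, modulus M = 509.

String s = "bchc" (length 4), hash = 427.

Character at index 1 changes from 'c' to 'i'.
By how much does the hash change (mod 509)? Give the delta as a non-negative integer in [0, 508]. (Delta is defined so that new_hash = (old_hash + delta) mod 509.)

Delta formula: (val(new) - val(old)) * B^(n-1-k) mod M
  val('i') - val('c') = 9 - 3 = 6
  B^(n-1-k) = 13^2 mod 509 = 169
  Delta = 6 * 169 mod 509 = 505

Answer: 505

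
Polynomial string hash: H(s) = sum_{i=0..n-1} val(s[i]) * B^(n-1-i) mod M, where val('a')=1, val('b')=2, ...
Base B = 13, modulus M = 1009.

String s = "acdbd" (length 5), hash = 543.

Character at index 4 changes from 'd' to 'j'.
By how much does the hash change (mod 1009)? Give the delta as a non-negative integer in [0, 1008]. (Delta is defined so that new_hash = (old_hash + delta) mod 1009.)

Delta formula: (val(new) - val(old)) * B^(n-1-k) mod M
  val('j') - val('d') = 10 - 4 = 6
  B^(n-1-k) = 13^0 mod 1009 = 1
  Delta = 6 * 1 mod 1009 = 6

Answer: 6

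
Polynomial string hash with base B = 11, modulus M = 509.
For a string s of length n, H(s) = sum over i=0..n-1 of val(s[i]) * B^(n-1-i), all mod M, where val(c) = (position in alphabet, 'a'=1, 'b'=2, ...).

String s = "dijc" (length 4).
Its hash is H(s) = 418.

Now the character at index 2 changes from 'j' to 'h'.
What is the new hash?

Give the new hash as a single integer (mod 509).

Answer: 396

Derivation:
val('j') = 10, val('h') = 8
Position k = 2, exponent = n-1-k = 1
B^1 mod M = 11^1 mod 509 = 11
Delta = (8 - 10) * 11 mod 509 = 487
New hash = (418 + 487) mod 509 = 396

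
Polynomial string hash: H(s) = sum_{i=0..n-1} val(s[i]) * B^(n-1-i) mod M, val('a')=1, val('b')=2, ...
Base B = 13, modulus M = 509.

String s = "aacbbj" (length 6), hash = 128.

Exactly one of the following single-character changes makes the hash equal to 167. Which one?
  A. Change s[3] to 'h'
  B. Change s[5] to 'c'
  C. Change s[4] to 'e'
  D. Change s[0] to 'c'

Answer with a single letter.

Option A: s[3]='b'->'h', delta=(8-2)*13^2 mod 509 = 505, hash=128+505 mod 509 = 124
Option B: s[5]='j'->'c', delta=(3-10)*13^0 mod 509 = 502, hash=128+502 mod 509 = 121
Option C: s[4]='b'->'e', delta=(5-2)*13^1 mod 509 = 39, hash=128+39 mod 509 = 167 <-- target
Option D: s[0]='a'->'c', delta=(3-1)*13^5 mod 509 = 464, hash=128+464 mod 509 = 83

Answer: C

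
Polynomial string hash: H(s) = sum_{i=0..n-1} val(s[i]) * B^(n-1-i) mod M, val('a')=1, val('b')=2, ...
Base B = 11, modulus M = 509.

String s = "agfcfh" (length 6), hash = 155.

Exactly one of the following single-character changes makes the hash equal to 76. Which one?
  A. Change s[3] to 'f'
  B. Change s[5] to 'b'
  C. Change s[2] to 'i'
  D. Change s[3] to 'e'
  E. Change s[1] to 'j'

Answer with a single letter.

Option A: s[3]='c'->'f', delta=(6-3)*11^2 mod 509 = 363, hash=155+363 mod 509 = 9
Option B: s[5]='h'->'b', delta=(2-8)*11^0 mod 509 = 503, hash=155+503 mod 509 = 149
Option C: s[2]='f'->'i', delta=(9-6)*11^3 mod 509 = 430, hash=155+430 mod 509 = 76 <-- target
Option D: s[3]='c'->'e', delta=(5-3)*11^2 mod 509 = 242, hash=155+242 mod 509 = 397
Option E: s[1]='g'->'j', delta=(10-7)*11^4 mod 509 = 149, hash=155+149 mod 509 = 304

Answer: C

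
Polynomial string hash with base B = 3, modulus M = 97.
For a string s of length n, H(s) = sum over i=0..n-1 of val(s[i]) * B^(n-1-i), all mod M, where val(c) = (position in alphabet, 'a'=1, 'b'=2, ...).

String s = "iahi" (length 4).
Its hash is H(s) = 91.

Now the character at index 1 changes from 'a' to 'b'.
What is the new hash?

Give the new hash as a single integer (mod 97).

Answer: 3

Derivation:
val('a') = 1, val('b') = 2
Position k = 1, exponent = n-1-k = 2
B^2 mod M = 3^2 mod 97 = 9
Delta = (2 - 1) * 9 mod 97 = 9
New hash = (91 + 9) mod 97 = 3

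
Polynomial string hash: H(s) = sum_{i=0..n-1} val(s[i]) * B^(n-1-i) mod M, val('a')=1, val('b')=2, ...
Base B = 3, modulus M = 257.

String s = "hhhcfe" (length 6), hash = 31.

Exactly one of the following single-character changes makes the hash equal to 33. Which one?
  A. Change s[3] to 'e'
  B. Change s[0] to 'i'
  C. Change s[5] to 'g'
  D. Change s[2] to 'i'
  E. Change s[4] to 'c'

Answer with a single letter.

Answer: C

Derivation:
Option A: s[3]='c'->'e', delta=(5-3)*3^2 mod 257 = 18, hash=31+18 mod 257 = 49
Option B: s[0]='h'->'i', delta=(9-8)*3^5 mod 257 = 243, hash=31+243 mod 257 = 17
Option C: s[5]='e'->'g', delta=(7-5)*3^0 mod 257 = 2, hash=31+2 mod 257 = 33 <-- target
Option D: s[2]='h'->'i', delta=(9-8)*3^3 mod 257 = 27, hash=31+27 mod 257 = 58
Option E: s[4]='f'->'c', delta=(3-6)*3^1 mod 257 = 248, hash=31+248 mod 257 = 22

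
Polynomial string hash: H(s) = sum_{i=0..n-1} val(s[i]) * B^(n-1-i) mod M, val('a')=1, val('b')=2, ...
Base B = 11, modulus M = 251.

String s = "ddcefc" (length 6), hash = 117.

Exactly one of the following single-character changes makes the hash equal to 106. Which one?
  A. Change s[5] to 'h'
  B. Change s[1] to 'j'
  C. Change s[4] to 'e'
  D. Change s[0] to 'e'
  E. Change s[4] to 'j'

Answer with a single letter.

Answer: C

Derivation:
Option A: s[5]='c'->'h', delta=(8-3)*11^0 mod 251 = 5, hash=117+5 mod 251 = 122
Option B: s[1]='d'->'j', delta=(10-4)*11^4 mod 251 = 247, hash=117+247 mod 251 = 113
Option C: s[4]='f'->'e', delta=(5-6)*11^1 mod 251 = 240, hash=117+240 mod 251 = 106 <-- target
Option D: s[0]='d'->'e', delta=(5-4)*11^5 mod 251 = 160, hash=117+160 mod 251 = 26
Option E: s[4]='f'->'j', delta=(10-6)*11^1 mod 251 = 44, hash=117+44 mod 251 = 161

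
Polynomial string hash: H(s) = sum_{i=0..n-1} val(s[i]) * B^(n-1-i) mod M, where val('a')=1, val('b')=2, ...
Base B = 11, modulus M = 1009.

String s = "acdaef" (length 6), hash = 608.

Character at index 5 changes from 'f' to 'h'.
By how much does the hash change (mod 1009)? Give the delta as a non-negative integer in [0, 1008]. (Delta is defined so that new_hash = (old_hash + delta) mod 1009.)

Answer: 2

Derivation:
Delta formula: (val(new) - val(old)) * B^(n-1-k) mod M
  val('h') - val('f') = 8 - 6 = 2
  B^(n-1-k) = 11^0 mod 1009 = 1
  Delta = 2 * 1 mod 1009 = 2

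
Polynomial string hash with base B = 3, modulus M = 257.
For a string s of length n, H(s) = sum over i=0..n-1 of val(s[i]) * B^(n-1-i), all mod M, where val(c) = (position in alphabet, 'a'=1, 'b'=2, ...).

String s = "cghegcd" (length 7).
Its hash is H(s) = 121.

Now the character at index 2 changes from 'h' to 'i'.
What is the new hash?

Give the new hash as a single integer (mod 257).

val('h') = 8, val('i') = 9
Position k = 2, exponent = n-1-k = 4
B^4 mod M = 3^4 mod 257 = 81
Delta = (9 - 8) * 81 mod 257 = 81
New hash = (121 + 81) mod 257 = 202

Answer: 202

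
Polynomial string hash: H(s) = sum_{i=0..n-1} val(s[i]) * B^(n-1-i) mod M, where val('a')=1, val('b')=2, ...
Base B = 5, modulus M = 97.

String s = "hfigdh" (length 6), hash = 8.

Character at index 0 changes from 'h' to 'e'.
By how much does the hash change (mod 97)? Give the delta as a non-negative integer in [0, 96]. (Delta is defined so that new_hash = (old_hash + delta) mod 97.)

Delta formula: (val(new) - val(old)) * B^(n-1-k) mod M
  val('e') - val('h') = 5 - 8 = -3
  B^(n-1-k) = 5^5 mod 97 = 21
  Delta = -3 * 21 mod 97 = 34

Answer: 34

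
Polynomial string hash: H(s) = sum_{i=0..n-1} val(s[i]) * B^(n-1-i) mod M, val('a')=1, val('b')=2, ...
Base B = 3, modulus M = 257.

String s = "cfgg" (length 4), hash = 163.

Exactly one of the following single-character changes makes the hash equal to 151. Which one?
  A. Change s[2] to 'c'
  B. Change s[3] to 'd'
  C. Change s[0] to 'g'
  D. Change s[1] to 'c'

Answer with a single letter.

Answer: A

Derivation:
Option A: s[2]='g'->'c', delta=(3-7)*3^1 mod 257 = 245, hash=163+245 mod 257 = 151 <-- target
Option B: s[3]='g'->'d', delta=(4-7)*3^0 mod 257 = 254, hash=163+254 mod 257 = 160
Option C: s[0]='c'->'g', delta=(7-3)*3^3 mod 257 = 108, hash=163+108 mod 257 = 14
Option D: s[1]='f'->'c', delta=(3-6)*3^2 mod 257 = 230, hash=163+230 mod 257 = 136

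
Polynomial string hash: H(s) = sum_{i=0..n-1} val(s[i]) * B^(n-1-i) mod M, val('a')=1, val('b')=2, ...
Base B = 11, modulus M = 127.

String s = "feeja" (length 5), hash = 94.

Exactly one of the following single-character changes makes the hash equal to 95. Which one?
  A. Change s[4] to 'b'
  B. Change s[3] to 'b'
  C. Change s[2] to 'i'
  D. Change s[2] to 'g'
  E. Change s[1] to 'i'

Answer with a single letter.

Option A: s[4]='a'->'b', delta=(2-1)*11^0 mod 127 = 1, hash=94+1 mod 127 = 95 <-- target
Option B: s[3]='j'->'b', delta=(2-10)*11^1 mod 127 = 39, hash=94+39 mod 127 = 6
Option C: s[2]='e'->'i', delta=(9-5)*11^2 mod 127 = 103, hash=94+103 mod 127 = 70
Option D: s[2]='e'->'g', delta=(7-5)*11^2 mod 127 = 115, hash=94+115 mod 127 = 82
Option E: s[1]='e'->'i', delta=(9-5)*11^3 mod 127 = 117, hash=94+117 mod 127 = 84

Answer: A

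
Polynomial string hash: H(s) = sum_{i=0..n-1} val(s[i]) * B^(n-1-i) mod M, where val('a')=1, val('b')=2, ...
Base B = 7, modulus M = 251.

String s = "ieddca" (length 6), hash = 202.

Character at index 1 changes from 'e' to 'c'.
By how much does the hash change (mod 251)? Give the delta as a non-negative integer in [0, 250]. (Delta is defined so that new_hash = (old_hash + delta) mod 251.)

Answer: 218

Derivation:
Delta formula: (val(new) - val(old)) * B^(n-1-k) mod M
  val('c') - val('e') = 3 - 5 = -2
  B^(n-1-k) = 7^4 mod 251 = 142
  Delta = -2 * 142 mod 251 = 218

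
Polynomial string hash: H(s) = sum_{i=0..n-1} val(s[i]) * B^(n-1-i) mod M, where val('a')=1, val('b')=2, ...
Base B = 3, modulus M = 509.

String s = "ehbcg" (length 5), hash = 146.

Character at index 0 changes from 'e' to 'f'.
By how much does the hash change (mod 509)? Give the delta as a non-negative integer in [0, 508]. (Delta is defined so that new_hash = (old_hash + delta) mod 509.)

Answer: 81

Derivation:
Delta formula: (val(new) - val(old)) * B^(n-1-k) mod M
  val('f') - val('e') = 6 - 5 = 1
  B^(n-1-k) = 3^4 mod 509 = 81
  Delta = 1 * 81 mod 509 = 81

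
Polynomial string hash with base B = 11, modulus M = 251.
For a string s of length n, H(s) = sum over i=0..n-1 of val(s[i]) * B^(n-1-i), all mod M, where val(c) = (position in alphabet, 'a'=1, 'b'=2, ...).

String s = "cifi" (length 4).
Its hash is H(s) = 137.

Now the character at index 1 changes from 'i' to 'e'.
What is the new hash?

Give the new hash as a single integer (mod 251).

Answer: 155

Derivation:
val('i') = 9, val('e') = 5
Position k = 1, exponent = n-1-k = 2
B^2 mod M = 11^2 mod 251 = 121
Delta = (5 - 9) * 121 mod 251 = 18
New hash = (137 + 18) mod 251 = 155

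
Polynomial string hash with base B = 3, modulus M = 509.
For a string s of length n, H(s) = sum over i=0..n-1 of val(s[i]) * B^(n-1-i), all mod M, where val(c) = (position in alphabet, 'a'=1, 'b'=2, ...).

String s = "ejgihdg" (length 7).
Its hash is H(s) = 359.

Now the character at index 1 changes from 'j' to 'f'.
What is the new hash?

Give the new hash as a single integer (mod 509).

Answer: 405

Derivation:
val('j') = 10, val('f') = 6
Position k = 1, exponent = n-1-k = 5
B^5 mod M = 3^5 mod 509 = 243
Delta = (6 - 10) * 243 mod 509 = 46
New hash = (359 + 46) mod 509 = 405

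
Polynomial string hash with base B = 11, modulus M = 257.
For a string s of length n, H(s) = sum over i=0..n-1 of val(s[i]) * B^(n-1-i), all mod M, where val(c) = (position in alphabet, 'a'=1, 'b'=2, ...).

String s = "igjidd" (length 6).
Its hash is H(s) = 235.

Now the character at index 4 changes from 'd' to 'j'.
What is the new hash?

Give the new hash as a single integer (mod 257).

val('d') = 4, val('j') = 10
Position k = 4, exponent = n-1-k = 1
B^1 mod M = 11^1 mod 257 = 11
Delta = (10 - 4) * 11 mod 257 = 66
New hash = (235 + 66) mod 257 = 44

Answer: 44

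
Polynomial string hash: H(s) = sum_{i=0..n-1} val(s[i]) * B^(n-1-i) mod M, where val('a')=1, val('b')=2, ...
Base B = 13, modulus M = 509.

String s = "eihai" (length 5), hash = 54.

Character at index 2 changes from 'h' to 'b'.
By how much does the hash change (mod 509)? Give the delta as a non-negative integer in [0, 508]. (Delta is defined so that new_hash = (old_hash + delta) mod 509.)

Delta formula: (val(new) - val(old)) * B^(n-1-k) mod M
  val('b') - val('h') = 2 - 8 = -6
  B^(n-1-k) = 13^2 mod 509 = 169
  Delta = -6 * 169 mod 509 = 4

Answer: 4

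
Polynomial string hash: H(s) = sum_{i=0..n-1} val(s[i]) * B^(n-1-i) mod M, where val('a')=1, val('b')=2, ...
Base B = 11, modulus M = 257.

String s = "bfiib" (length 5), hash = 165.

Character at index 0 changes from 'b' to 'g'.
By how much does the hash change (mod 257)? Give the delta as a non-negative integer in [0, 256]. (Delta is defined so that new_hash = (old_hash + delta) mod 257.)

Delta formula: (val(new) - val(old)) * B^(n-1-k) mod M
  val('g') - val('b') = 7 - 2 = 5
  B^(n-1-k) = 11^4 mod 257 = 249
  Delta = 5 * 249 mod 257 = 217

Answer: 217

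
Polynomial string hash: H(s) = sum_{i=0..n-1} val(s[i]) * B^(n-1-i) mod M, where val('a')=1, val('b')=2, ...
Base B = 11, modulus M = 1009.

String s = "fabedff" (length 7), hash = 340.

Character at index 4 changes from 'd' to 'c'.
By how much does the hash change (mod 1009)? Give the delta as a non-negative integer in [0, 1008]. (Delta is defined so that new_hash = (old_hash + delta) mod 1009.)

Answer: 888

Derivation:
Delta formula: (val(new) - val(old)) * B^(n-1-k) mod M
  val('c') - val('d') = 3 - 4 = -1
  B^(n-1-k) = 11^2 mod 1009 = 121
  Delta = -1 * 121 mod 1009 = 888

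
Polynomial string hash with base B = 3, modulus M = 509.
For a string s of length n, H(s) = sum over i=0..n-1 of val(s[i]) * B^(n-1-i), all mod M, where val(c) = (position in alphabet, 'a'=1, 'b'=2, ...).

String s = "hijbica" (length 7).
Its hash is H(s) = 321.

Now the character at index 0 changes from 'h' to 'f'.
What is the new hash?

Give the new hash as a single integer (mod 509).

Answer: 390

Derivation:
val('h') = 8, val('f') = 6
Position k = 0, exponent = n-1-k = 6
B^6 mod M = 3^6 mod 509 = 220
Delta = (6 - 8) * 220 mod 509 = 69
New hash = (321 + 69) mod 509 = 390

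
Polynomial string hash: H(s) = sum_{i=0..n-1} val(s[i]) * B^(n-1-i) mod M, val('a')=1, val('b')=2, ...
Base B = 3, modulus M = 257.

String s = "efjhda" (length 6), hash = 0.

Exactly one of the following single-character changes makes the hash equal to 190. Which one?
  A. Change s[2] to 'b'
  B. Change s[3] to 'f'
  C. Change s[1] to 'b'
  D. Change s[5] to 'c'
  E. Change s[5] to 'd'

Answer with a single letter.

Option A: s[2]='j'->'b', delta=(2-10)*3^3 mod 257 = 41, hash=0+41 mod 257 = 41
Option B: s[3]='h'->'f', delta=(6-8)*3^2 mod 257 = 239, hash=0+239 mod 257 = 239
Option C: s[1]='f'->'b', delta=(2-6)*3^4 mod 257 = 190, hash=0+190 mod 257 = 190 <-- target
Option D: s[5]='a'->'c', delta=(3-1)*3^0 mod 257 = 2, hash=0+2 mod 257 = 2
Option E: s[5]='a'->'d', delta=(4-1)*3^0 mod 257 = 3, hash=0+3 mod 257 = 3

Answer: C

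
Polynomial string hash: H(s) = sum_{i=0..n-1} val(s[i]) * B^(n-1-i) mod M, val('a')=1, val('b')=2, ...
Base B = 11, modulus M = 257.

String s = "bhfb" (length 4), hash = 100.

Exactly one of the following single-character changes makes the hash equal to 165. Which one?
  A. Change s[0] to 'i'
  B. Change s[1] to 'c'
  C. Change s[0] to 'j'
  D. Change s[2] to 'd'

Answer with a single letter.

Option A: s[0]='b'->'i', delta=(9-2)*11^3 mod 257 = 65, hash=100+65 mod 257 = 165 <-- target
Option B: s[1]='h'->'c', delta=(3-8)*11^2 mod 257 = 166, hash=100+166 mod 257 = 9
Option C: s[0]='b'->'j', delta=(10-2)*11^3 mod 257 = 111, hash=100+111 mod 257 = 211
Option D: s[2]='f'->'d', delta=(4-6)*11^1 mod 257 = 235, hash=100+235 mod 257 = 78

Answer: A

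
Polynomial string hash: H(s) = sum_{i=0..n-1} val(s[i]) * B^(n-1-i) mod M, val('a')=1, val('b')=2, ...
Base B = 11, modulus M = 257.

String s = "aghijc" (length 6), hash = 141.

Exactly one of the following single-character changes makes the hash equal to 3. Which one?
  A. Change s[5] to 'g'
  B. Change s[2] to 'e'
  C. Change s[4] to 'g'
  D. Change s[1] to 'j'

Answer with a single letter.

Option A: s[5]='c'->'g', delta=(7-3)*11^0 mod 257 = 4, hash=141+4 mod 257 = 145
Option B: s[2]='h'->'e', delta=(5-8)*11^3 mod 257 = 119, hash=141+119 mod 257 = 3 <-- target
Option C: s[4]='j'->'g', delta=(7-10)*11^1 mod 257 = 224, hash=141+224 mod 257 = 108
Option D: s[1]='g'->'j', delta=(10-7)*11^4 mod 257 = 233, hash=141+233 mod 257 = 117

Answer: B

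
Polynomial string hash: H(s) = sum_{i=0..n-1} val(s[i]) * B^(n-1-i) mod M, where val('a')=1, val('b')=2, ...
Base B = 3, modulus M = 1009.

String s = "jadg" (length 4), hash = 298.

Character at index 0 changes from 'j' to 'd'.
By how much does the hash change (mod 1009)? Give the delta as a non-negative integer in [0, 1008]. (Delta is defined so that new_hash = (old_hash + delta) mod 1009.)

Delta formula: (val(new) - val(old)) * B^(n-1-k) mod M
  val('d') - val('j') = 4 - 10 = -6
  B^(n-1-k) = 3^3 mod 1009 = 27
  Delta = -6 * 27 mod 1009 = 847

Answer: 847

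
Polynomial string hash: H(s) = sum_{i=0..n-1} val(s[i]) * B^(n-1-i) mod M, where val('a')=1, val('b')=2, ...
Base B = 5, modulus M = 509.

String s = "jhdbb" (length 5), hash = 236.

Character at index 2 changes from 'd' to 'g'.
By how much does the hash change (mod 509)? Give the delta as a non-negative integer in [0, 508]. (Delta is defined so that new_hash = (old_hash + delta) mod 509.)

Delta formula: (val(new) - val(old)) * B^(n-1-k) mod M
  val('g') - val('d') = 7 - 4 = 3
  B^(n-1-k) = 5^2 mod 509 = 25
  Delta = 3 * 25 mod 509 = 75

Answer: 75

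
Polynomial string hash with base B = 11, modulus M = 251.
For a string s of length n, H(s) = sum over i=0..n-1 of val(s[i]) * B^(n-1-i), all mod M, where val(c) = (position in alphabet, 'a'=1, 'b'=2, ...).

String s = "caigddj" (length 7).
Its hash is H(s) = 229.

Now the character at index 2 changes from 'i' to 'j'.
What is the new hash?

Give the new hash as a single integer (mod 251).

Answer: 61

Derivation:
val('i') = 9, val('j') = 10
Position k = 2, exponent = n-1-k = 4
B^4 mod M = 11^4 mod 251 = 83
Delta = (10 - 9) * 83 mod 251 = 83
New hash = (229 + 83) mod 251 = 61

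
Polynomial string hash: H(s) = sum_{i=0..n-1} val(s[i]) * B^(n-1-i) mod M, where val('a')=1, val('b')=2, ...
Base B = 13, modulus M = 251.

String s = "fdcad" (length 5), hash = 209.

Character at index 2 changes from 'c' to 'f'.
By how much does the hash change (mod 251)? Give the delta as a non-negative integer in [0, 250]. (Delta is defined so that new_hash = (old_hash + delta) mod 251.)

Delta formula: (val(new) - val(old)) * B^(n-1-k) mod M
  val('f') - val('c') = 6 - 3 = 3
  B^(n-1-k) = 13^2 mod 251 = 169
  Delta = 3 * 169 mod 251 = 5

Answer: 5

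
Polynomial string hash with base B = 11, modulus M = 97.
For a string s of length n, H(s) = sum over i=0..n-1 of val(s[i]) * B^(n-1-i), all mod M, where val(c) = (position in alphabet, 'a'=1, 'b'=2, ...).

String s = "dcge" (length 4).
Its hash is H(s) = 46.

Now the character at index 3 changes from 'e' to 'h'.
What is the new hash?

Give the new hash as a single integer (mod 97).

val('e') = 5, val('h') = 8
Position k = 3, exponent = n-1-k = 0
B^0 mod M = 11^0 mod 97 = 1
Delta = (8 - 5) * 1 mod 97 = 3
New hash = (46 + 3) mod 97 = 49

Answer: 49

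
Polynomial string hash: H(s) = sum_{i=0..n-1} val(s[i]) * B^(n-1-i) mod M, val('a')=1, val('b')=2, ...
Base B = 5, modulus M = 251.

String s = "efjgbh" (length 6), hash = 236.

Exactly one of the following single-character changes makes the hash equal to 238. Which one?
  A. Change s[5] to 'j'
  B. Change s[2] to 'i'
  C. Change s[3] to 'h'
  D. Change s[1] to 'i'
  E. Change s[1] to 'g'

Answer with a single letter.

Answer: A

Derivation:
Option A: s[5]='h'->'j', delta=(10-8)*5^0 mod 251 = 2, hash=236+2 mod 251 = 238 <-- target
Option B: s[2]='j'->'i', delta=(9-10)*5^3 mod 251 = 126, hash=236+126 mod 251 = 111
Option C: s[3]='g'->'h', delta=(8-7)*5^2 mod 251 = 25, hash=236+25 mod 251 = 10
Option D: s[1]='f'->'i', delta=(9-6)*5^4 mod 251 = 118, hash=236+118 mod 251 = 103
Option E: s[1]='f'->'g', delta=(7-6)*5^4 mod 251 = 123, hash=236+123 mod 251 = 108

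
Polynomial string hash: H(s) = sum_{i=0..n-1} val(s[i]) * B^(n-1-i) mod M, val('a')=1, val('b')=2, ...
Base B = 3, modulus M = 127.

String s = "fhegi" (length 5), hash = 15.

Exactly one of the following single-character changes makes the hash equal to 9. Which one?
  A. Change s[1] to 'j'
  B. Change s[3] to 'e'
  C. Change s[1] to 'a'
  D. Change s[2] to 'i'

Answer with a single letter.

Option A: s[1]='h'->'j', delta=(10-8)*3^3 mod 127 = 54, hash=15+54 mod 127 = 69
Option B: s[3]='g'->'e', delta=(5-7)*3^1 mod 127 = 121, hash=15+121 mod 127 = 9 <-- target
Option C: s[1]='h'->'a', delta=(1-8)*3^3 mod 127 = 65, hash=15+65 mod 127 = 80
Option D: s[2]='e'->'i', delta=(9-5)*3^2 mod 127 = 36, hash=15+36 mod 127 = 51

Answer: B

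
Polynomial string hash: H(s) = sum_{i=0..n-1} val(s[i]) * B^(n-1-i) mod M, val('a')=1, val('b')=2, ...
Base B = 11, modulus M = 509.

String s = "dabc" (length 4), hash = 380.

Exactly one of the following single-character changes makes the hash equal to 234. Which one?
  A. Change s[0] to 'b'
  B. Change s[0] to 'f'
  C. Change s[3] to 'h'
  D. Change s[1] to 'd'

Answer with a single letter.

Option A: s[0]='d'->'b', delta=(2-4)*11^3 mod 509 = 392, hash=380+392 mod 509 = 263
Option B: s[0]='d'->'f', delta=(6-4)*11^3 mod 509 = 117, hash=380+117 mod 509 = 497
Option C: s[3]='c'->'h', delta=(8-3)*11^0 mod 509 = 5, hash=380+5 mod 509 = 385
Option D: s[1]='a'->'d', delta=(4-1)*11^2 mod 509 = 363, hash=380+363 mod 509 = 234 <-- target

Answer: D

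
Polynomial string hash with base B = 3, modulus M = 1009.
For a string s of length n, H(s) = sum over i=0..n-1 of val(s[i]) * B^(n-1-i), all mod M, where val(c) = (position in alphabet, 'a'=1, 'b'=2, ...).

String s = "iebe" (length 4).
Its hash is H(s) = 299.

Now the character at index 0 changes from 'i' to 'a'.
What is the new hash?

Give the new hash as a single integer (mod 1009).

Answer: 83

Derivation:
val('i') = 9, val('a') = 1
Position k = 0, exponent = n-1-k = 3
B^3 mod M = 3^3 mod 1009 = 27
Delta = (1 - 9) * 27 mod 1009 = 793
New hash = (299 + 793) mod 1009 = 83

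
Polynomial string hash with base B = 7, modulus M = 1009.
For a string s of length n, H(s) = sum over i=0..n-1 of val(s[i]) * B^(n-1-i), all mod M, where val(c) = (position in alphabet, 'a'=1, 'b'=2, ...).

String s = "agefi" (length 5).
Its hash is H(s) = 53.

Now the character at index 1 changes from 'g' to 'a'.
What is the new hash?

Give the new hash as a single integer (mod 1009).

Answer: 13

Derivation:
val('g') = 7, val('a') = 1
Position k = 1, exponent = n-1-k = 3
B^3 mod M = 7^3 mod 1009 = 343
Delta = (1 - 7) * 343 mod 1009 = 969
New hash = (53 + 969) mod 1009 = 13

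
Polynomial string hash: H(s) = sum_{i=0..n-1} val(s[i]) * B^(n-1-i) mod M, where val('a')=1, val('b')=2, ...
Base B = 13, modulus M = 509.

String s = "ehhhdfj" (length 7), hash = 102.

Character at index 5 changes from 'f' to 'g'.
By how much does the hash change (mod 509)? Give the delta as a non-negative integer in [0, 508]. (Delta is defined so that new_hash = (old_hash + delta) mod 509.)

Answer: 13

Derivation:
Delta formula: (val(new) - val(old)) * B^(n-1-k) mod M
  val('g') - val('f') = 7 - 6 = 1
  B^(n-1-k) = 13^1 mod 509 = 13
  Delta = 1 * 13 mod 509 = 13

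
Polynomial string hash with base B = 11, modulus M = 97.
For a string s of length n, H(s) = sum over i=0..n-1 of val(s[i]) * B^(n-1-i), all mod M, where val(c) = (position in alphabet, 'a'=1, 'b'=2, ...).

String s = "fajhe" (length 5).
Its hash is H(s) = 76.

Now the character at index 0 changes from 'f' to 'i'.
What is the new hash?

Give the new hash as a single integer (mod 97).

val('f') = 6, val('i') = 9
Position k = 0, exponent = n-1-k = 4
B^4 mod M = 11^4 mod 97 = 91
Delta = (9 - 6) * 91 mod 97 = 79
New hash = (76 + 79) mod 97 = 58

Answer: 58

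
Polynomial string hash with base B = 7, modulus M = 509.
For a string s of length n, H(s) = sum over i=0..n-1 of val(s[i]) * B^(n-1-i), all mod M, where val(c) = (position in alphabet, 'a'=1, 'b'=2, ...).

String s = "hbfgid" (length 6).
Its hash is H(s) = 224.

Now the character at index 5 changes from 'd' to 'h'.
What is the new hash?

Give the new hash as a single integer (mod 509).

val('d') = 4, val('h') = 8
Position k = 5, exponent = n-1-k = 0
B^0 mod M = 7^0 mod 509 = 1
Delta = (8 - 4) * 1 mod 509 = 4
New hash = (224 + 4) mod 509 = 228

Answer: 228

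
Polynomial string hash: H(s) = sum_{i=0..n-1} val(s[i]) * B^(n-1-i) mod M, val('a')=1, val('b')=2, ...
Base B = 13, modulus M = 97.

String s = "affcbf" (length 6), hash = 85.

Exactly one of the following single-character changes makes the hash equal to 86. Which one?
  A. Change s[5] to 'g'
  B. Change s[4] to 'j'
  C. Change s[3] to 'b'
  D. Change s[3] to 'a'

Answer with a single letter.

Option A: s[5]='f'->'g', delta=(7-6)*13^0 mod 97 = 1, hash=85+1 mod 97 = 86 <-- target
Option B: s[4]='b'->'j', delta=(10-2)*13^1 mod 97 = 7, hash=85+7 mod 97 = 92
Option C: s[3]='c'->'b', delta=(2-3)*13^2 mod 97 = 25, hash=85+25 mod 97 = 13
Option D: s[3]='c'->'a', delta=(1-3)*13^2 mod 97 = 50, hash=85+50 mod 97 = 38

Answer: A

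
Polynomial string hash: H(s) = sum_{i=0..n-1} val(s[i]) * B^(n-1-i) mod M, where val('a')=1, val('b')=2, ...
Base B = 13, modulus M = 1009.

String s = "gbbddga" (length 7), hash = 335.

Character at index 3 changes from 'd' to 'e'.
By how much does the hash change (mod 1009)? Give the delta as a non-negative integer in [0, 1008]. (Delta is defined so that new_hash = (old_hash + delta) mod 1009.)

Delta formula: (val(new) - val(old)) * B^(n-1-k) mod M
  val('e') - val('d') = 5 - 4 = 1
  B^(n-1-k) = 13^3 mod 1009 = 179
  Delta = 1 * 179 mod 1009 = 179

Answer: 179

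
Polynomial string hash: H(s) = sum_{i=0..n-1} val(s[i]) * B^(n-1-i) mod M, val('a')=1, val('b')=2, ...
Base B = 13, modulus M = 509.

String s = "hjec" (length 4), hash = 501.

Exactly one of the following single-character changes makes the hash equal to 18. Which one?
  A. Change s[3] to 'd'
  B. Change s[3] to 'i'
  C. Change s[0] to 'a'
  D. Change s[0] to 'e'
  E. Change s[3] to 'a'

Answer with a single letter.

Option A: s[3]='c'->'d', delta=(4-3)*13^0 mod 509 = 1, hash=501+1 mod 509 = 502
Option B: s[3]='c'->'i', delta=(9-3)*13^0 mod 509 = 6, hash=501+6 mod 509 = 507
Option C: s[0]='h'->'a', delta=(1-8)*13^3 mod 509 = 400, hash=501+400 mod 509 = 392
Option D: s[0]='h'->'e', delta=(5-8)*13^3 mod 509 = 26, hash=501+26 mod 509 = 18 <-- target
Option E: s[3]='c'->'a', delta=(1-3)*13^0 mod 509 = 507, hash=501+507 mod 509 = 499

Answer: D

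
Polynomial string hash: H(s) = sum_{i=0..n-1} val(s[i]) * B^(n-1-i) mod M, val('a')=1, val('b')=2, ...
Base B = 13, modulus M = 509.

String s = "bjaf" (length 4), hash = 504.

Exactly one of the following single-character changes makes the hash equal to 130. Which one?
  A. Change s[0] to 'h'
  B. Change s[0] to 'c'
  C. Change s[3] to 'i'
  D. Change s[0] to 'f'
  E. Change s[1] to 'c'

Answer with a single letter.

Option A: s[0]='b'->'h', delta=(8-2)*13^3 mod 509 = 457, hash=504+457 mod 509 = 452
Option B: s[0]='b'->'c', delta=(3-2)*13^3 mod 509 = 161, hash=504+161 mod 509 = 156
Option C: s[3]='f'->'i', delta=(9-6)*13^0 mod 509 = 3, hash=504+3 mod 509 = 507
Option D: s[0]='b'->'f', delta=(6-2)*13^3 mod 509 = 135, hash=504+135 mod 509 = 130 <-- target
Option E: s[1]='j'->'c', delta=(3-10)*13^2 mod 509 = 344, hash=504+344 mod 509 = 339

Answer: D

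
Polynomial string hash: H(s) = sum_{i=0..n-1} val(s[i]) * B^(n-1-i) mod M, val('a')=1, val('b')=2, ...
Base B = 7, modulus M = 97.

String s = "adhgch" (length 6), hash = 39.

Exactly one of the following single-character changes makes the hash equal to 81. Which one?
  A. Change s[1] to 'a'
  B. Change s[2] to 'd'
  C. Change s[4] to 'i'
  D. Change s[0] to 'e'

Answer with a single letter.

Option A: s[1]='d'->'a', delta=(1-4)*7^4 mod 97 = 72, hash=39+72 mod 97 = 14
Option B: s[2]='h'->'d', delta=(4-8)*7^3 mod 97 = 83, hash=39+83 mod 97 = 25
Option C: s[4]='c'->'i', delta=(9-3)*7^1 mod 97 = 42, hash=39+42 mod 97 = 81 <-- target
Option D: s[0]='a'->'e', delta=(5-1)*7^5 mod 97 = 7, hash=39+7 mod 97 = 46

Answer: C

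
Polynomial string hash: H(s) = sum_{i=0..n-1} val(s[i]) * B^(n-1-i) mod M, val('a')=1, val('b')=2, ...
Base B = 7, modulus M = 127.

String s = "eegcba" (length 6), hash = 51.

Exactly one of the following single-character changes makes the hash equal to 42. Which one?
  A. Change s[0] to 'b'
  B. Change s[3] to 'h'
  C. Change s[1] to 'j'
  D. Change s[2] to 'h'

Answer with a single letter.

Answer: B

Derivation:
Option A: s[0]='e'->'b', delta=(2-5)*7^5 mod 127 = 125, hash=51+125 mod 127 = 49
Option B: s[3]='c'->'h', delta=(8-3)*7^2 mod 127 = 118, hash=51+118 mod 127 = 42 <-- target
Option C: s[1]='e'->'j', delta=(10-5)*7^4 mod 127 = 67, hash=51+67 mod 127 = 118
Option D: s[2]='g'->'h', delta=(8-7)*7^3 mod 127 = 89, hash=51+89 mod 127 = 13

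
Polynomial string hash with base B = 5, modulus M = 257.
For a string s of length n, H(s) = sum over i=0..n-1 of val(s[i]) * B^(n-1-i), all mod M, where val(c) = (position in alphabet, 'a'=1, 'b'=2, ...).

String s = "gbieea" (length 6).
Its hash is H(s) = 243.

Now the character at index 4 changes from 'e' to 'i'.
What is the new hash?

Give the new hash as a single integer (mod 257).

val('e') = 5, val('i') = 9
Position k = 4, exponent = n-1-k = 1
B^1 mod M = 5^1 mod 257 = 5
Delta = (9 - 5) * 5 mod 257 = 20
New hash = (243 + 20) mod 257 = 6

Answer: 6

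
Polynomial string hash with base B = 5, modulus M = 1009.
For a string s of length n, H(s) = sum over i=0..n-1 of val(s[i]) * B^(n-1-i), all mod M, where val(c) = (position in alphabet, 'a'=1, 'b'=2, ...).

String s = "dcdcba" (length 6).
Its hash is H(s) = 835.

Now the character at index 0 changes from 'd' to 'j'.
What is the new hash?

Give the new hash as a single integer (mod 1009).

Answer: 414

Derivation:
val('d') = 4, val('j') = 10
Position k = 0, exponent = n-1-k = 5
B^5 mod M = 5^5 mod 1009 = 98
Delta = (10 - 4) * 98 mod 1009 = 588
New hash = (835 + 588) mod 1009 = 414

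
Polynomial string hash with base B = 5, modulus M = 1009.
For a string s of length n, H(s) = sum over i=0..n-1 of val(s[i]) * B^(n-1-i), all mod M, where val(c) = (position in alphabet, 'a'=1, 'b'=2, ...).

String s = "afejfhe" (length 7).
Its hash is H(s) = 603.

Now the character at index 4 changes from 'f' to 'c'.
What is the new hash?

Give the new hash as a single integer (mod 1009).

Answer: 528

Derivation:
val('f') = 6, val('c') = 3
Position k = 4, exponent = n-1-k = 2
B^2 mod M = 5^2 mod 1009 = 25
Delta = (3 - 6) * 25 mod 1009 = 934
New hash = (603 + 934) mod 1009 = 528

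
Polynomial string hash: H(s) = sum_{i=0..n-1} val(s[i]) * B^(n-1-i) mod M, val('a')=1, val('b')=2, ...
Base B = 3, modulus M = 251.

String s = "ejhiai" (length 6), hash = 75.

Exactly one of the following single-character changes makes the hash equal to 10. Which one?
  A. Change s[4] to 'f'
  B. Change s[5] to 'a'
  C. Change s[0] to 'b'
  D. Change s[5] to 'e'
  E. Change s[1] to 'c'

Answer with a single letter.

Answer: E

Derivation:
Option A: s[4]='a'->'f', delta=(6-1)*3^1 mod 251 = 15, hash=75+15 mod 251 = 90
Option B: s[5]='i'->'a', delta=(1-9)*3^0 mod 251 = 243, hash=75+243 mod 251 = 67
Option C: s[0]='e'->'b', delta=(2-5)*3^5 mod 251 = 24, hash=75+24 mod 251 = 99
Option D: s[5]='i'->'e', delta=(5-9)*3^0 mod 251 = 247, hash=75+247 mod 251 = 71
Option E: s[1]='j'->'c', delta=(3-10)*3^4 mod 251 = 186, hash=75+186 mod 251 = 10 <-- target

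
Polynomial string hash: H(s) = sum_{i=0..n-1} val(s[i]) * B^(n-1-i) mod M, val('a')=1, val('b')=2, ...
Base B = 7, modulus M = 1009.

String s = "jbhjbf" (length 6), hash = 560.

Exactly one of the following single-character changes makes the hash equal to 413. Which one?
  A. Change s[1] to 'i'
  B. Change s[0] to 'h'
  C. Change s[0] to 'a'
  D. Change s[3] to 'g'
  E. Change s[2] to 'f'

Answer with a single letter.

Option A: s[1]='b'->'i', delta=(9-2)*7^4 mod 1009 = 663, hash=560+663 mod 1009 = 214
Option B: s[0]='j'->'h', delta=(8-10)*7^5 mod 1009 = 692, hash=560+692 mod 1009 = 243
Option C: s[0]='j'->'a', delta=(1-10)*7^5 mod 1009 = 87, hash=560+87 mod 1009 = 647
Option D: s[3]='j'->'g', delta=(7-10)*7^2 mod 1009 = 862, hash=560+862 mod 1009 = 413 <-- target
Option E: s[2]='h'->'f', delta=(6-8)*7^3 mod 1009 = 323, hash=560+323 mod 1009 = 883

Answer: D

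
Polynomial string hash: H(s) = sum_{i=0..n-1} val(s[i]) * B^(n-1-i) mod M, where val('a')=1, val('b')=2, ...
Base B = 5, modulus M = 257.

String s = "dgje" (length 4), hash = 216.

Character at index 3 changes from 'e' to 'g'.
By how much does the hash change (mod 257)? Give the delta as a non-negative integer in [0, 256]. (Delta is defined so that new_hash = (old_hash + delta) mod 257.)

Answer: 2

Derivation:
Delta formula: (val(new) - val(old)) * B^(n-1-k) mod M
  val('g') - val('e') = 7 - 5 = 2
  B^(n-1-k) = 5^0 mod 257 = 1
  Delta = 2 * 1 mod 257 = 2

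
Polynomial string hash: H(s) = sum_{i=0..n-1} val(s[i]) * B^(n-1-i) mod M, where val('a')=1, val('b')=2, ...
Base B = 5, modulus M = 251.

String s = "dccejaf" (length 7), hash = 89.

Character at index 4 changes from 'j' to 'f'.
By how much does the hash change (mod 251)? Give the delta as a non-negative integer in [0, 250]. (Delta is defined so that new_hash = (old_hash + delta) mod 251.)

Answer: 151

Derivation:
Delta formula: (val(new) - val(old)) * B^(n-1-k) mod M
  val('f') - val('j') = 6 - 10 = -4
  B^(n-1-k) = 5^2 mod 251 = 25
  Delta = -4 * 25 mod 251 = 151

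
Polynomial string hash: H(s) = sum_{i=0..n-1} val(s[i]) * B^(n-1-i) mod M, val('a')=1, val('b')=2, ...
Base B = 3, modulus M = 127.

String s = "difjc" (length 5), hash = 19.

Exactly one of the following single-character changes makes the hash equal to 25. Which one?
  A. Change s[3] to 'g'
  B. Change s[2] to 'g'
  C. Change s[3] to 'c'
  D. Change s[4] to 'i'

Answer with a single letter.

Answer: D

Derivation:
Option A: s[3]='j'->'g', delta=(7-10)*3^1 mod 127 = 118, hash=19+118 mod 127 = 10
Option B: s[2]='f'->'g', delta=(7-6)*3^2 mod 127 = 9, hash=19+9 mod 127 = 28
Option C: s[3]='j'->'c', delta=(3-10)*3^1 mod 127 = 106, hash=19+106 mod 127 = 125
Option D: s[4]='c'->'i', delta=(9-3)*3^0 mod 127 = 6, hash=19+6 mod 127 = 25 <-- target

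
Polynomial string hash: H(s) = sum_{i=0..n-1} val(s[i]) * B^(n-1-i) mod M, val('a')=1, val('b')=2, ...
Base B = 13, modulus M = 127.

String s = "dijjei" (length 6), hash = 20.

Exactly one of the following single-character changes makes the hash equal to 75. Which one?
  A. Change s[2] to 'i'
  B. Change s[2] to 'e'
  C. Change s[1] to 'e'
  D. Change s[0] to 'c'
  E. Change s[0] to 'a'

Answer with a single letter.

Option A: s[2]='j'->'i', delta=(9-10)*13^3 mod 127 = 89, hash=20+89 mod 127 = 109
Option B: s[2]='j'->'e', delta=(5-10)*13^3 mod 127 = 64, hash=20+64 mod 127 = 84
Option C: s[1]='i'->'e', delta=(5-9)*13^4 mod 127 = 56, hash=20+56 mod 127 = 76
Option D: s[0]='d'->'c', delta=(3-4)*13^5 mod 127 = 55, hash=20+55 mod 127 = 75 <-- target
Option E: s[0]='d'->'a', delta=(1-4)*13^5 mod 127 = 38, hash=20+38 mod 127 = 58

Answer: D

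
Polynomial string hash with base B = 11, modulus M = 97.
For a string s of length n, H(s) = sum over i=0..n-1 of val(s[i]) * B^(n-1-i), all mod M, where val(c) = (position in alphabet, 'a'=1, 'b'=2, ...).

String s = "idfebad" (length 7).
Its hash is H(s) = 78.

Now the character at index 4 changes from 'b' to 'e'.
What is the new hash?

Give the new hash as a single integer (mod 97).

val('b') = 2, val('e') = 5
Position k = 4, exponent = n-1-k = 2
B^2 mod M = 11^2 mod 97 = 24
Delta = (5 - 2) * 24 mod 97 = 72
New hash = (78 + 72) mod 97 = 53

Answer: 53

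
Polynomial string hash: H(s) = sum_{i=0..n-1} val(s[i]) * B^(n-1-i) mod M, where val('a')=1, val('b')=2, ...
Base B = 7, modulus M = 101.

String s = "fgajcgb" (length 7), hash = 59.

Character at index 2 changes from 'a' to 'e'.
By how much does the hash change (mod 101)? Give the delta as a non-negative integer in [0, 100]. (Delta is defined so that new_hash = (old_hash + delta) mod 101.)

Delta formula: (val(new) - val(old)) * B^(n-1-k) mod M
  val('e') - val('a') = 5 - 1 = 4
  B^(n-1-k) = 7^4 mod 101 = 78
  Delta = 4 * 78 mod 101 = 9

Answer: 9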